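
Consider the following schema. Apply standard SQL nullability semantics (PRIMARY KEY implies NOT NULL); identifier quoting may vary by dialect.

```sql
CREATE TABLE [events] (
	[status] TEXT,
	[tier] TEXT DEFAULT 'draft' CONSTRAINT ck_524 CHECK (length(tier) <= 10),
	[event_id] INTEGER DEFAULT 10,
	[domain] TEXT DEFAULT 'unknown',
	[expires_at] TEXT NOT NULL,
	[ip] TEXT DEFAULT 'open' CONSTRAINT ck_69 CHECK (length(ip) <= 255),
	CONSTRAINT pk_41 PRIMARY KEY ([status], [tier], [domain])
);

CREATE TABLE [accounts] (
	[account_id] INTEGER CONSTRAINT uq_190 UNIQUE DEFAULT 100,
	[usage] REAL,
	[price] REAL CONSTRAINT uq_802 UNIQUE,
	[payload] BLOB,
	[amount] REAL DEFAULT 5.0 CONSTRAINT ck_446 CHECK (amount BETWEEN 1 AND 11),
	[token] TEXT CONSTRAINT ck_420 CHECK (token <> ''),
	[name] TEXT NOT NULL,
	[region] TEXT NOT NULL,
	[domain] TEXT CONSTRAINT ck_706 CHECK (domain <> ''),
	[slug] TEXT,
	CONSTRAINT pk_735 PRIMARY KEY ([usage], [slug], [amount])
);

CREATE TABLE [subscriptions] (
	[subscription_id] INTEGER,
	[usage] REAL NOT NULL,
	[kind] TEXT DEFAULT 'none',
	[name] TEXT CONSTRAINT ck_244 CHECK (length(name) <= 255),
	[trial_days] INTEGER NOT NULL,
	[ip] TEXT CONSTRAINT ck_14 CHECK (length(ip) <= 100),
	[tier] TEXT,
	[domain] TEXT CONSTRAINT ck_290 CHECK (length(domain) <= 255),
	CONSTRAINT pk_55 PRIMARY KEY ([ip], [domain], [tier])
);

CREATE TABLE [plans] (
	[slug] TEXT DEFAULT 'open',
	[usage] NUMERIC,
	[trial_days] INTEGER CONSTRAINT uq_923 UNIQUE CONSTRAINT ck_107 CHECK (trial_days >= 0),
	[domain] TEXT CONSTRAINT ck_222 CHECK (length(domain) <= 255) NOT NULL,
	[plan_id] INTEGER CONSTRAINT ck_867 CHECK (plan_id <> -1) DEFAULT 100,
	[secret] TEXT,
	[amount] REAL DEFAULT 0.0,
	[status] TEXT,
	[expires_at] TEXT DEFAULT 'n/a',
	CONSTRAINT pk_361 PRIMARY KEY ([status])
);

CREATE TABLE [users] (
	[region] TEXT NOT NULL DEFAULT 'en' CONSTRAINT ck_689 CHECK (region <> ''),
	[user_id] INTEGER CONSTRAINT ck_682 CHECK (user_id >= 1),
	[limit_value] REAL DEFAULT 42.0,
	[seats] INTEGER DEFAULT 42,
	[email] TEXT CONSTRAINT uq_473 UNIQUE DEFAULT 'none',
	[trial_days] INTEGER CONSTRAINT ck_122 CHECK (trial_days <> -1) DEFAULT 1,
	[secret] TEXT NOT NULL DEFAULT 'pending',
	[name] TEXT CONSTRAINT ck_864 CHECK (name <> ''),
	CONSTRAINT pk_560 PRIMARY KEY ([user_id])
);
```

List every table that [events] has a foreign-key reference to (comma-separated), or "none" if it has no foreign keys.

none

No column in events has a REFERENCES clause.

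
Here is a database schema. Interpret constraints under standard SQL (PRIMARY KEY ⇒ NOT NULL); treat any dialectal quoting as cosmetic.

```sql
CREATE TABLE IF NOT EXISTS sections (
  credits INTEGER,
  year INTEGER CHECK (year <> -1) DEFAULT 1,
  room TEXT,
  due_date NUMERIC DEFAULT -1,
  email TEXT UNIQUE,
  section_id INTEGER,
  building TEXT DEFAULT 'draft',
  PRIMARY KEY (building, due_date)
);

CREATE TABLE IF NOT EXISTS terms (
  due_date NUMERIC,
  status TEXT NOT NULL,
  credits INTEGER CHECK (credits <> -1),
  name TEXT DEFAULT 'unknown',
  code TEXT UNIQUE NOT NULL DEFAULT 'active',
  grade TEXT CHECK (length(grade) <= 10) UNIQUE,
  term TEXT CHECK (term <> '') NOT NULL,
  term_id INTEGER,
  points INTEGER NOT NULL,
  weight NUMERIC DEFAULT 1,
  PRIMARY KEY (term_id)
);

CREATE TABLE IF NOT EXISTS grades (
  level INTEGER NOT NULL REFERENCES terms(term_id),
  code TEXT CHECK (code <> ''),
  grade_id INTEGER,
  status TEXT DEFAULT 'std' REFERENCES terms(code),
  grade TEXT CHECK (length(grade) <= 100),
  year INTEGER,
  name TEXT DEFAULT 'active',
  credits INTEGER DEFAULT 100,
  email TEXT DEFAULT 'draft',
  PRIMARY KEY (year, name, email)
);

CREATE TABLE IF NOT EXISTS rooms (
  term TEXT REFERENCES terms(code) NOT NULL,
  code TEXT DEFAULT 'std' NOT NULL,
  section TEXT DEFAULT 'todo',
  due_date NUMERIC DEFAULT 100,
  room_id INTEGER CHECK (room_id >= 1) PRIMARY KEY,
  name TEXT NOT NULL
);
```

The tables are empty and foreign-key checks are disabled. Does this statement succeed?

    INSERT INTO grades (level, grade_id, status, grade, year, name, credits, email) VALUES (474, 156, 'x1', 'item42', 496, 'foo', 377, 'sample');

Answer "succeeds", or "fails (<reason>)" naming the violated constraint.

succeeds

NOT NULL columns: email is supplied; level is supplied; name is supplied; year is supplied.
CHECK constraints: 'item42' satisfies (length(grade) <= 100).
No constraint is violated.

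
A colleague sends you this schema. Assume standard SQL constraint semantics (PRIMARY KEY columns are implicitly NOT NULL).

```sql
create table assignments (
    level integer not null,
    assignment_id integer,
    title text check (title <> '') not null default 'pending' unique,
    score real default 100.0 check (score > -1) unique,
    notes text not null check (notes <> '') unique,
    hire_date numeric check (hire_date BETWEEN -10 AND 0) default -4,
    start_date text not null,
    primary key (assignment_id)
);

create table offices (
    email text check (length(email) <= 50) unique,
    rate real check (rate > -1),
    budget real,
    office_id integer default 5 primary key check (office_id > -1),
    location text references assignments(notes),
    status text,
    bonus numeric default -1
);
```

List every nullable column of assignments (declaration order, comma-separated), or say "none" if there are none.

score, hire_date

- level: declared NOT NULL → not nullable.
- assignment_id: part of the PRIMARY KEY, which implies NOT NULL → not nullable.
- title: declared NOT NULL → not nullable.
- score: CHECK does not forbid NULL (a CHECK constraint passes when its expression is NULL) → nullable.
- notes: declared NOT NULL → not nullable.
- hire_date: CHECK does not forbid NULL (a CHECK constraint passes when its expression is NULL) → nullable.
- start_date: declared NOT NULL → not nullable.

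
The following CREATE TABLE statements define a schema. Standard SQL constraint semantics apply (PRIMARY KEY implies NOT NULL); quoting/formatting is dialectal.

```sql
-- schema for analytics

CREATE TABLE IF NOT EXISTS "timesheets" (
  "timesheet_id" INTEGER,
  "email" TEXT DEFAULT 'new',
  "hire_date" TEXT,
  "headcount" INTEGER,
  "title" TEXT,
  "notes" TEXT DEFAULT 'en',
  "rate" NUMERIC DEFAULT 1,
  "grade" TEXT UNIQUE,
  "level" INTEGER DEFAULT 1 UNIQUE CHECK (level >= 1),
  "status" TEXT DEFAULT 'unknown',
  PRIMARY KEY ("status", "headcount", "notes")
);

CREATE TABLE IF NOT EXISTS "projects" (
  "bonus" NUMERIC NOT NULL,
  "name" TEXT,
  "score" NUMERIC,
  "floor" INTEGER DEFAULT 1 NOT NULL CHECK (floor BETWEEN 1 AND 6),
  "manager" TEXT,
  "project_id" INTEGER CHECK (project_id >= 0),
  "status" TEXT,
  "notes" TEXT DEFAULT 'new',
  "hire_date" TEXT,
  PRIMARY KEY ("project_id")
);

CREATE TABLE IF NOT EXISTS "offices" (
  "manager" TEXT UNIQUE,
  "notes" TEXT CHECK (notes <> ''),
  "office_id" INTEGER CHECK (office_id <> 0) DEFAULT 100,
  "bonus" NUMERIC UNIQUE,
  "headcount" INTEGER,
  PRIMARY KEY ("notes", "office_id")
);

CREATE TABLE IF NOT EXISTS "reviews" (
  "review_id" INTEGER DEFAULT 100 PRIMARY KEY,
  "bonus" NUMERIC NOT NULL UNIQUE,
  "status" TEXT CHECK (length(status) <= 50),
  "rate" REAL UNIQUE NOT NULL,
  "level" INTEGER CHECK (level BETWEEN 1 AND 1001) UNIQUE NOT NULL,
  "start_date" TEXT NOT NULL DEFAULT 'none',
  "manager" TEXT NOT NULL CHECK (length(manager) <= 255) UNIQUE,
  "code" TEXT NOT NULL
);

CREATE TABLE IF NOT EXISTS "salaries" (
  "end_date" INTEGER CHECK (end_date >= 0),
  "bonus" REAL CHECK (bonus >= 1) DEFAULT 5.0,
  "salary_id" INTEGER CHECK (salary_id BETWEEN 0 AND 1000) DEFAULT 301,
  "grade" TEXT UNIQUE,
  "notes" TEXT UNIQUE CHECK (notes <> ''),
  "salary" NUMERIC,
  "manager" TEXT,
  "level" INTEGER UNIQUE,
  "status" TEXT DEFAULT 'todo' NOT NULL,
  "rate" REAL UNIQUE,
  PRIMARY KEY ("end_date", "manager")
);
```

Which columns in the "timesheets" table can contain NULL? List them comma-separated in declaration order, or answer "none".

- timesheet_id: no NOT NULL constraint applies → nullable.
- email: DEFAULT only fills an omitted column; an explicit NULL is still allowed → nullable.
- hire_date: no NOT NULL constraint applies → nullable.
- headcount: part of the PRIMARY KEY, which implies NOT NULL → not nullable.
- title: no NOT NULL constraint applies → nullable.
- notes: part of the PRIMARY KEY, which implies NOT NULL → not nullable.
- rate: DEFAULT only fills an omitted column; an explicit NULL is still allowed → nullable.
- grade: UNIQUE does not imply NOT NULL → nullable.
- level: CHECK does not forbid NULL (a CHECK constraint passes when its expression is NULL) → nullable.
- status: part of the PRIMARY KEY, which implies NOT NULL → not nullable.

timesheet_id, email, hire_date, title, rate, grade, level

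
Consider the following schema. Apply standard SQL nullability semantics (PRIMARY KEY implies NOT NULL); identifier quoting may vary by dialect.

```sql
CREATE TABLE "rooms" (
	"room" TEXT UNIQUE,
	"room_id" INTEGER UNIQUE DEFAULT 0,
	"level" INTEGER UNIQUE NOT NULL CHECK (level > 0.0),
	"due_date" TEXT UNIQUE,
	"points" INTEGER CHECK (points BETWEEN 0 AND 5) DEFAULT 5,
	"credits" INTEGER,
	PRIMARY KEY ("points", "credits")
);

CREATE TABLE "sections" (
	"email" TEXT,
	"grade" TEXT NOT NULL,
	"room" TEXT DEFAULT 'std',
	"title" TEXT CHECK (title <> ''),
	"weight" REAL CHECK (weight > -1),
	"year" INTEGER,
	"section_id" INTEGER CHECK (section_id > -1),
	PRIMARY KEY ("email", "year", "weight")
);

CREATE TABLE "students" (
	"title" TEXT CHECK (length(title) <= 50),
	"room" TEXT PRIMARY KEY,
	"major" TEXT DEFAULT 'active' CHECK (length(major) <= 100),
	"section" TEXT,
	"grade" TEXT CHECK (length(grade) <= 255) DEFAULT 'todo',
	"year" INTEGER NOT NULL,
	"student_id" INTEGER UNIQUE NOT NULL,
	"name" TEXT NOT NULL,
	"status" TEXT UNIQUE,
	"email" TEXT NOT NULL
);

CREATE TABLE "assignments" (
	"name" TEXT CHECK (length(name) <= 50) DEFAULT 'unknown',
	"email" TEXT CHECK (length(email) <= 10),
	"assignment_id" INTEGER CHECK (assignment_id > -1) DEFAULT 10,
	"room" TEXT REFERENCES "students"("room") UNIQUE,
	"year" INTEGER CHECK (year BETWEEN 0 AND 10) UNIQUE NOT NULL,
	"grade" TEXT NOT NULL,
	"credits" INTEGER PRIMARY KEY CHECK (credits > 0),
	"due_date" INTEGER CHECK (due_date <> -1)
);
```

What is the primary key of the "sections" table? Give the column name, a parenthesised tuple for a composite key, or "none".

A table-level PRIMARY KEY clause names 3 columns: email, year, weight.
This is a composite key — the combination is unique, not each column individually.

(email, year, weight)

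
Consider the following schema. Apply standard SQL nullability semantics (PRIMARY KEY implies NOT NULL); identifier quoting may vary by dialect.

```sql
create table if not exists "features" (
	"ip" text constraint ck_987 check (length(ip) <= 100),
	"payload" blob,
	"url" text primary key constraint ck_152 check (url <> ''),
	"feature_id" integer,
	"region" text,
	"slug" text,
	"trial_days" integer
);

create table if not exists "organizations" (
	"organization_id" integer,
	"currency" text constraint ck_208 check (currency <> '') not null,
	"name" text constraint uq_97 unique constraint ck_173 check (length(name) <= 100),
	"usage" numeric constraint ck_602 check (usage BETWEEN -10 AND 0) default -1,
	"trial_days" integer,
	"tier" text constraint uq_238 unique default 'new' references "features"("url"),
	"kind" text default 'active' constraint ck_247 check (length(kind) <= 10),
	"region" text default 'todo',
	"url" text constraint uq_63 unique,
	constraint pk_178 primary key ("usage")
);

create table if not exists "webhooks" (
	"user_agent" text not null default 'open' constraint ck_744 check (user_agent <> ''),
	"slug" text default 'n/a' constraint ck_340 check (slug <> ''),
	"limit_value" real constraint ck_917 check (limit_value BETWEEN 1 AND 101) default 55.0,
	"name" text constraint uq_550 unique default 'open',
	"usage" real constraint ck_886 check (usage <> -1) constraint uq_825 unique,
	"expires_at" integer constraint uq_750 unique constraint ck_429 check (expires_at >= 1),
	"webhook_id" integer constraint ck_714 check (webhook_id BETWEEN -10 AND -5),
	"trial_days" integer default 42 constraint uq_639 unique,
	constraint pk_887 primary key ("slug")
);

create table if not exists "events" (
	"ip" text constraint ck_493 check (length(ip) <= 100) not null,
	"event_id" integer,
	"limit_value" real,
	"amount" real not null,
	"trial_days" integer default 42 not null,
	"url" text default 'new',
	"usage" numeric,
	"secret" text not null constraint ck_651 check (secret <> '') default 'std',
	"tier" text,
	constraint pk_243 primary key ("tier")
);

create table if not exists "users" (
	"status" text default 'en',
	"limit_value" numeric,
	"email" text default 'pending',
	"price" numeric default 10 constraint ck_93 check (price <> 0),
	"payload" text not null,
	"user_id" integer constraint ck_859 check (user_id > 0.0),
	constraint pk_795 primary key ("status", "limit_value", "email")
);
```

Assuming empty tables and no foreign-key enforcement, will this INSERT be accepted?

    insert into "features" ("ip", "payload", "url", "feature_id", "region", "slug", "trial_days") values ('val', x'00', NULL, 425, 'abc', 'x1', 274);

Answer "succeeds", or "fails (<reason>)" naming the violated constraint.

fails (NOT NULL on url)

url is explicitly set to NULL, but url is part of the PRIMARY KEY (implied NOT NULL).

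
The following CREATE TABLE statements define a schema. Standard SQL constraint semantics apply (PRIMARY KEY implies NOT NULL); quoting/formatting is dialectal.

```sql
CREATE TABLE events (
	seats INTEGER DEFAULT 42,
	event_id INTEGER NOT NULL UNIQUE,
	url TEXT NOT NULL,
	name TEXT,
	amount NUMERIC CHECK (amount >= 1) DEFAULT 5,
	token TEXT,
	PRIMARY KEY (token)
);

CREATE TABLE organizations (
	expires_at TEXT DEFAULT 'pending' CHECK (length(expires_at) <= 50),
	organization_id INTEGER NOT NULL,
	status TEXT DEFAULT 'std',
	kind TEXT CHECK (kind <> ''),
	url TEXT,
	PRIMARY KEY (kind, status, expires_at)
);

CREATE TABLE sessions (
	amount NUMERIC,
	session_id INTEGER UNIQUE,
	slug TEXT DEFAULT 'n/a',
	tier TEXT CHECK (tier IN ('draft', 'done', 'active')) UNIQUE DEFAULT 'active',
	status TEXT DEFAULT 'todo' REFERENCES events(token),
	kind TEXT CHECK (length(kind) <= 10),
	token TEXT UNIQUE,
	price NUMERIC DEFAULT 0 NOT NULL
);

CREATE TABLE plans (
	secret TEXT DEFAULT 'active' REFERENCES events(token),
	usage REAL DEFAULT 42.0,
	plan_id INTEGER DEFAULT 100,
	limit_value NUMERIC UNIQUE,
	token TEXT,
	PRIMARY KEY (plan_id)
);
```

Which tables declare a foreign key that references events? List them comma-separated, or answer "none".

- sessions.status references events(token).
- plans.secret references events(token).

sessions, plans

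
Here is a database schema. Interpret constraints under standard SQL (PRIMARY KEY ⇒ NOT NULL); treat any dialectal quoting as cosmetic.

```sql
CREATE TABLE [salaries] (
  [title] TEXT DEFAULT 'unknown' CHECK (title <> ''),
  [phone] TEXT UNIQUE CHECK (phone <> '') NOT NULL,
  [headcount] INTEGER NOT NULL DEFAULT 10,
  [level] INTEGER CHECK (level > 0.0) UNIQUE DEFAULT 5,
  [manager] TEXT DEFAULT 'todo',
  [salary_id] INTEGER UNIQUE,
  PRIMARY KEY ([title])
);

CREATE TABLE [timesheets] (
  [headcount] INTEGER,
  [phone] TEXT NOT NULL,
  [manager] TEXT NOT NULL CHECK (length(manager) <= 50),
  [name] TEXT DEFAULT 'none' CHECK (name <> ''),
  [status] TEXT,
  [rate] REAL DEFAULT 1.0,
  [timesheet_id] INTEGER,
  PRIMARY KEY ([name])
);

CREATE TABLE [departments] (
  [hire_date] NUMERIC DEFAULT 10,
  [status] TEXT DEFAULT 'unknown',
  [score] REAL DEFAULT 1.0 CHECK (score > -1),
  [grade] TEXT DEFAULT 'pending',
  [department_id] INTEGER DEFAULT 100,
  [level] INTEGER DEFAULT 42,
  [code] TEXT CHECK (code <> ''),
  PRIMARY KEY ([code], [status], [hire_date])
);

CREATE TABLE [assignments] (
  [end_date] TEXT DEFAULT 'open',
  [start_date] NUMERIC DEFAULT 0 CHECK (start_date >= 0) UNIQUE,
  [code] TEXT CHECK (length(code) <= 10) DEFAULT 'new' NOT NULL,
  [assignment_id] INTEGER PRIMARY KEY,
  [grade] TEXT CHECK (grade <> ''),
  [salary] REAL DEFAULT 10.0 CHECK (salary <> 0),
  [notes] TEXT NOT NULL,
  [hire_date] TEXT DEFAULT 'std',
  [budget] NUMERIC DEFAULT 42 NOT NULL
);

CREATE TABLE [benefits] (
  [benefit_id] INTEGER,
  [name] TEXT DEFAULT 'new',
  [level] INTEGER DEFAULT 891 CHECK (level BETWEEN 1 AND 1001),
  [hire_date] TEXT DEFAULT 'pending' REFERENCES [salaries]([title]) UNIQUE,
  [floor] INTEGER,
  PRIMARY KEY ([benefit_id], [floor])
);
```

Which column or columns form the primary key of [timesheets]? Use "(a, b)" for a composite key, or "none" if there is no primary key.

name is declared PRIMARY KEY as a table-level PRIMARY KEY clause.

name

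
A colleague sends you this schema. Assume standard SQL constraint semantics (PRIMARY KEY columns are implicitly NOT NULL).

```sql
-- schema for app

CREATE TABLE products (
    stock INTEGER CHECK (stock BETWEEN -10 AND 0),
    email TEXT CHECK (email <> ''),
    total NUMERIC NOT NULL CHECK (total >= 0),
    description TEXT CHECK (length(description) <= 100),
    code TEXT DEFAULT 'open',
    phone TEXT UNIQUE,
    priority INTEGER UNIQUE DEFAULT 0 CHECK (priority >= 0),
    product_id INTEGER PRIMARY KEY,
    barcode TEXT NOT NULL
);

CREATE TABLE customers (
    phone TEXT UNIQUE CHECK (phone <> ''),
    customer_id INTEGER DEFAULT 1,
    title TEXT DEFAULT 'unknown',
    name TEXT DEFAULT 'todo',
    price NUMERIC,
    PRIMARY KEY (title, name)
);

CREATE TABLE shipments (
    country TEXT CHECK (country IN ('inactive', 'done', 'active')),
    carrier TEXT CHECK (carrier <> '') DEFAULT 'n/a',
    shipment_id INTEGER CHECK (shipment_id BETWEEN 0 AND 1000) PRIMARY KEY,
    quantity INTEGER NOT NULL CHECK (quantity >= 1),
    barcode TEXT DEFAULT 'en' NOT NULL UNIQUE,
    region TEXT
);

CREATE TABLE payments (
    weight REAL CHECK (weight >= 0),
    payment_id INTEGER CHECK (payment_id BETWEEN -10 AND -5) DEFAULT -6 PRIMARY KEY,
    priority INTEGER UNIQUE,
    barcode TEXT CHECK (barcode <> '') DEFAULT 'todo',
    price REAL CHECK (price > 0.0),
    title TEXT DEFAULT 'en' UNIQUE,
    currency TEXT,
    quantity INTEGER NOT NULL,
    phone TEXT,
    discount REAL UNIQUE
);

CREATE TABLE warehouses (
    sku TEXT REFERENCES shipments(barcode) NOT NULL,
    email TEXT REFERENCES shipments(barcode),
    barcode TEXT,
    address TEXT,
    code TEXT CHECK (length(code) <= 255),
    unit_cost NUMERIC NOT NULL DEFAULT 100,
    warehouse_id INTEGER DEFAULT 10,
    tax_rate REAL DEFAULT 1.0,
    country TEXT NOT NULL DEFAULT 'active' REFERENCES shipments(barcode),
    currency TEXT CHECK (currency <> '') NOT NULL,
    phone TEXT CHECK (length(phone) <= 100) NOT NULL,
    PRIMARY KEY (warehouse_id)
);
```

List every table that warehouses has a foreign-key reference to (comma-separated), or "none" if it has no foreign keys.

- sku REFERENCES shipments(barcode).
- email REFERENCES shipments(barcode).
- country REFERENCES shipments(barcode).

shipments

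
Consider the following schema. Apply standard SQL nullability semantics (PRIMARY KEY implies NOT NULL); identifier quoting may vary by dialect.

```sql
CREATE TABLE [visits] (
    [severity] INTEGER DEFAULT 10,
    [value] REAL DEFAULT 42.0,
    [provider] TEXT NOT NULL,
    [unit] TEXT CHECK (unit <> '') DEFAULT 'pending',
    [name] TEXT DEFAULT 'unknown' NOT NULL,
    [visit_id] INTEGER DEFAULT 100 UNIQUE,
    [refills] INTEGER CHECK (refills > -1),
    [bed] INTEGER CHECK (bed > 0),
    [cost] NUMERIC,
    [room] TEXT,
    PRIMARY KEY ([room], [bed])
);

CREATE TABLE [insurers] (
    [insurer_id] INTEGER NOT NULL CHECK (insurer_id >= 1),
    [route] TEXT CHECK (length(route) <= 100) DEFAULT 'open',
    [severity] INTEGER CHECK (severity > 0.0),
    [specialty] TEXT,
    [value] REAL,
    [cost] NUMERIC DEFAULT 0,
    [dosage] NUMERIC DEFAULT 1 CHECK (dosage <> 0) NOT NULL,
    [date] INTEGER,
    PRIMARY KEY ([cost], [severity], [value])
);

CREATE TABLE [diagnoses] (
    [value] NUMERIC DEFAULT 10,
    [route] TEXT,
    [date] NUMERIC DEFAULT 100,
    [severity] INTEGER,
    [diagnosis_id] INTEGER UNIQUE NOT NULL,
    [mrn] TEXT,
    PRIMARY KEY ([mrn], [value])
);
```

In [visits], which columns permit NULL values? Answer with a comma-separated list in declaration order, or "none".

severity, value, unit, visit_id, refills, cost

- severity: DEFAULT only fills an omitted column; an explicit NULL is still allowed → nullable.
- value: DEFAULT only fills an omitted column; an explicit NULL is still allowed → nullable.
- provider: declared NOT NULL → not nullable.
- unit: CHECK does not forbid NULL (a CHECK constraint passes when its expression is NULL) → nullable.
- name: declared NOT NULL → not nullable.
- visit_id: UNIQUE does not imply NOT NULL → nullable.
- refills: CHECK does not forbid NULL (a CHECK constraint passes when its expression is NULL) → nullable.
- bed: part of the PRIMARY KEY, which implies NOT NULL → not nullable.
- cost: no NOT NULL constraint applies → nullable.
- room: part of the PRIMARY KEY, which implies NOT NULL → not nullable.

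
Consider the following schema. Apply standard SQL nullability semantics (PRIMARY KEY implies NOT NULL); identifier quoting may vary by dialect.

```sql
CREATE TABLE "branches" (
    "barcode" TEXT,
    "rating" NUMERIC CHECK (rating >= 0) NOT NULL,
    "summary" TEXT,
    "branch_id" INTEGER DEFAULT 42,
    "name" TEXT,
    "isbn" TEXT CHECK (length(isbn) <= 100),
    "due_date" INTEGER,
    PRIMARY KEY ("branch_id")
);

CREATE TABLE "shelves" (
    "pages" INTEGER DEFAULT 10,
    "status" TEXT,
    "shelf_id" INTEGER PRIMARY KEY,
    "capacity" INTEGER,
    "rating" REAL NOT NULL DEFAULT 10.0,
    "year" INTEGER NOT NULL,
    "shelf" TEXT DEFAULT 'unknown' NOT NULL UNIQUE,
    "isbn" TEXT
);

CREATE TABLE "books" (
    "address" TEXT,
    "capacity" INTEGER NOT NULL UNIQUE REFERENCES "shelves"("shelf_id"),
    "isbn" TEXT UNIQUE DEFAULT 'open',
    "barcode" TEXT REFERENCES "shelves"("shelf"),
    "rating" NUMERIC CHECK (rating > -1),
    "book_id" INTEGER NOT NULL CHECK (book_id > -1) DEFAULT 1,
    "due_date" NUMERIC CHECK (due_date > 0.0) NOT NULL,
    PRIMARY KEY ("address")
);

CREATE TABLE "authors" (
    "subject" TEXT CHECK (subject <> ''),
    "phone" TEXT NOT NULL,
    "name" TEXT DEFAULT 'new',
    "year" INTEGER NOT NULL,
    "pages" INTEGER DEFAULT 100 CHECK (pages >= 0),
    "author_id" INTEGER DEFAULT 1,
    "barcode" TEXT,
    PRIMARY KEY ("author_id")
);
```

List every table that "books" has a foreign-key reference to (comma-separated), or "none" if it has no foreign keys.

- capacity REFERENCES shelves(shelf_id).
- barcode REFERENCES shelves(shelf).

shelves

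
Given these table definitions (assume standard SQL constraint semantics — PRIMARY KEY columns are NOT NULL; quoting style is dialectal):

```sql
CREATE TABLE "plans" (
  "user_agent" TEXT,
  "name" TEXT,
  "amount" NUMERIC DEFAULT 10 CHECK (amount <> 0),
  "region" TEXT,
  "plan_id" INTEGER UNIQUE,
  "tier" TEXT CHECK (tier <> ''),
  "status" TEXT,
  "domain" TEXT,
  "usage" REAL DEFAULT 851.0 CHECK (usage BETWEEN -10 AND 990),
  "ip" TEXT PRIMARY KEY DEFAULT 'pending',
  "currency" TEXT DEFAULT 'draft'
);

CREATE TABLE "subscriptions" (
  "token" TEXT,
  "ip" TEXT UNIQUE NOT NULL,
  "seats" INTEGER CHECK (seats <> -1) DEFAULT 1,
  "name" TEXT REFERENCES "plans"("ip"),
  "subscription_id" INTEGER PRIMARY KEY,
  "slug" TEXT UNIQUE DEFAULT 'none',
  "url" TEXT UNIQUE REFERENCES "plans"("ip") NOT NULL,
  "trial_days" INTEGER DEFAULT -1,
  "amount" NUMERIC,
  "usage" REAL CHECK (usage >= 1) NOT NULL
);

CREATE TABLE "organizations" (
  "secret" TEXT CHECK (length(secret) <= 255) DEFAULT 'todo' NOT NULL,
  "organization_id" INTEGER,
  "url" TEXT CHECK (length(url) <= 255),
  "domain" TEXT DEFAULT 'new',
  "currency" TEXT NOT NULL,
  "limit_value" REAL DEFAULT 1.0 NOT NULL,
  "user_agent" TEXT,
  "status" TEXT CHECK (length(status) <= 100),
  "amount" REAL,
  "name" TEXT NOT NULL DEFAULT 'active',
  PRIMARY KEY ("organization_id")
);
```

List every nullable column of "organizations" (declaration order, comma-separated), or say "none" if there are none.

url, domain, user_agent, status, amount

- secret: declared NOT NULL → not nullable.
- organization_id: part of the PRIMARY KEY, which implies NOT NULL → not nullable.
- url: CHECK does not forbid NULL (a CHECK constraint passes when its expression is NULL) → nullable.
- domain: DEFAULT only fills an omitted column; an explicit NULL is still allowed → nullable.
- currency: declared NOT NULL → not nullable.
- limit_value: declared NOT NULL → not nullable.
- user_agent: no NOT NULL constraint applies → nullable.
- status: CHECK does not forbid NULL (a CHECK constraint passes when its expression is NULL) → nullable.
- amount: no NOT NULL constraint applies → nullable.
- name: declared NOT NULL → not nullable.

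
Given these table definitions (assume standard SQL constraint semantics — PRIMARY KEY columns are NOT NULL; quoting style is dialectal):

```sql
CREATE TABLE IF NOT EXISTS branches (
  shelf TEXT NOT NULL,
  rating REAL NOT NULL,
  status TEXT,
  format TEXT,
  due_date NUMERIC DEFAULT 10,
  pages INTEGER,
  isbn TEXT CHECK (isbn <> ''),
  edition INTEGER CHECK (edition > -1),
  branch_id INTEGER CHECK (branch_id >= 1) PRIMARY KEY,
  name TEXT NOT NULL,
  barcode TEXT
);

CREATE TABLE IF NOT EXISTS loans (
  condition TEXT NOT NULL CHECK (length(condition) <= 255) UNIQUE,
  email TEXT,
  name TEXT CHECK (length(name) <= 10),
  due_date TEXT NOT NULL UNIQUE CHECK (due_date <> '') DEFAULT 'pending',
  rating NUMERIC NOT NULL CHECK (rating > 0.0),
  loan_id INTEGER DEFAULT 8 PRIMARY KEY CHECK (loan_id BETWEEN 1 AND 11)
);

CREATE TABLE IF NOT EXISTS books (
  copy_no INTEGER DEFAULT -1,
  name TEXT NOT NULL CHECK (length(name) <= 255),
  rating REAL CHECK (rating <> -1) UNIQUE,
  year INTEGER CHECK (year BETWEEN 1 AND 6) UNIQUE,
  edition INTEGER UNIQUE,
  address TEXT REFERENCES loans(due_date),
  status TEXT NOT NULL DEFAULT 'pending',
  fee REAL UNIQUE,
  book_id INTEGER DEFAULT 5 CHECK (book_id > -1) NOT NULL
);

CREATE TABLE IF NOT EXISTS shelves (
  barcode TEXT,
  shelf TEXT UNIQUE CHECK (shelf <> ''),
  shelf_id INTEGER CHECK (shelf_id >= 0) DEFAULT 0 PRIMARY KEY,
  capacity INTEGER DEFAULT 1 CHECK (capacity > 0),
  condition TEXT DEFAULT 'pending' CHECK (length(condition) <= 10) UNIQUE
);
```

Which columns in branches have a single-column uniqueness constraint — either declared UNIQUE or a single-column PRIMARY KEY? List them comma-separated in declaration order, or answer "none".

branch_id

- shelf: no UNIQUE or single-column PK constraint.
- rating: no UNIQUE or single-column PK constraint.
- status: no UNIQUE or single-column PK constraint.
- format: no UNIQUE or single-column PK constraint.
- due_date: no UNIQUE or single-column PK constraint.
- pages: no UNIQUE or single-column PK constraint.
- isbn: no UNIQUE or single-column PK constraint.
- edition: no UNIQUE or single-column PK constraint.
- branch_id: single-column PRIMARY KEY → unique.
- name: no UNIQUE or single-column PK constraint.
- barcode: no UNIQUE or single-column PK constraint.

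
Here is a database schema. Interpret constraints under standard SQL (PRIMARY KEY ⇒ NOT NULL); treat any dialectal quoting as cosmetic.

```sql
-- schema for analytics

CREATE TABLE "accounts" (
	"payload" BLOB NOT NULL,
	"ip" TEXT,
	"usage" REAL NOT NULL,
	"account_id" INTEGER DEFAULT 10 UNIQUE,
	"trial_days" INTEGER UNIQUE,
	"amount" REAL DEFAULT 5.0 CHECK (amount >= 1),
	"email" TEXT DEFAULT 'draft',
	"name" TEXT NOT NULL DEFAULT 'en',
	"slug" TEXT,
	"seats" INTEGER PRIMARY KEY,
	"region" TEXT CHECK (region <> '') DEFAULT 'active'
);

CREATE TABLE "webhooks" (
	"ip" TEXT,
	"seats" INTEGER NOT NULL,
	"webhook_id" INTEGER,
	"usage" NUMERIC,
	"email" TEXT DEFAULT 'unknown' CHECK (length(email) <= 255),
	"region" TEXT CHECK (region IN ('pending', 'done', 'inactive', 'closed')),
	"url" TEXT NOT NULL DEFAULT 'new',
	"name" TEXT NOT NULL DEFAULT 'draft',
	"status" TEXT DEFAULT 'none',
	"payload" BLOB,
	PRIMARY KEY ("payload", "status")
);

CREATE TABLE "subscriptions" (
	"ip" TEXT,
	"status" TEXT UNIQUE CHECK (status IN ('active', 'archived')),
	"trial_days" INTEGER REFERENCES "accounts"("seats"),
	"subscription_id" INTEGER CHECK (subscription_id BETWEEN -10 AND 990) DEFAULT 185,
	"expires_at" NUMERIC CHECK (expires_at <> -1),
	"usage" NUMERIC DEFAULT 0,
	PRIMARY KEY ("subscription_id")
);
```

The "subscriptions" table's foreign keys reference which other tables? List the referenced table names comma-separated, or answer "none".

accounts

- trial_days REFERENCES accounts(seats).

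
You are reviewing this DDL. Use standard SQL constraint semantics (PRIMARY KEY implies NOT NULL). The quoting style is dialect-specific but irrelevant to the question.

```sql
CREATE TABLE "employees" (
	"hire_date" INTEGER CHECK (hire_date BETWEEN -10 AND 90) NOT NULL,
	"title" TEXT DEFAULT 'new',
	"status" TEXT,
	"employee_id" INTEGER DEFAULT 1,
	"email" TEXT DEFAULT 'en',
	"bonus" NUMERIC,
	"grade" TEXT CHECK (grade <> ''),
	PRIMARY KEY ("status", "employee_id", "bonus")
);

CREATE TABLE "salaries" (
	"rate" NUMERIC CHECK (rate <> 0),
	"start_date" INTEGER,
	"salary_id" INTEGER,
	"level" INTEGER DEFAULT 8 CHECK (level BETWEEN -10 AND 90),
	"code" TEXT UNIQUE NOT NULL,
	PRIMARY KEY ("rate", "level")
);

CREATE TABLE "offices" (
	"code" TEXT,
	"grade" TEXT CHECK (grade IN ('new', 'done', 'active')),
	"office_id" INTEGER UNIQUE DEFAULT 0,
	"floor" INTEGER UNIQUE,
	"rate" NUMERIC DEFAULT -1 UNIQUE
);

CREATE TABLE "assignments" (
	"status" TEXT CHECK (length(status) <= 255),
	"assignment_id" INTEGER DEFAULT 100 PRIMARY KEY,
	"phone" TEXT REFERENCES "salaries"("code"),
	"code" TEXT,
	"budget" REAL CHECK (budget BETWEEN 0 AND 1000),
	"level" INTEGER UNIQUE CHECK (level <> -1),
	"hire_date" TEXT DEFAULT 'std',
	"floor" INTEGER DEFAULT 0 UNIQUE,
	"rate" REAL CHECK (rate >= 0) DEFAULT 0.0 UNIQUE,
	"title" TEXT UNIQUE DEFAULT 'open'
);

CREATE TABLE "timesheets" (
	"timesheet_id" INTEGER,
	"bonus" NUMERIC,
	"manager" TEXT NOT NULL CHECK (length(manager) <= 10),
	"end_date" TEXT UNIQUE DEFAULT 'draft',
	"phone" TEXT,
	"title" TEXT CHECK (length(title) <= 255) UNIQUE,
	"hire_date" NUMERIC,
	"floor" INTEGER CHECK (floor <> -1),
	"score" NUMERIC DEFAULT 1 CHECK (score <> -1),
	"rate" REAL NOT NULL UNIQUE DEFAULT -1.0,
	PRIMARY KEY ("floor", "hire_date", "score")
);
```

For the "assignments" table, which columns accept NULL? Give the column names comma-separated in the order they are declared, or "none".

status, phone, code, budget, level, hire_date, floor, rate, title

- status: CHECK does not forbid NULL (a CHECK constraint passes when its expression is NULL) → nullable.
- assignment_id: part of the PRIMARY KEY, which implies NOT NULL → not nullable.
- phone: a foreign key column may be NULL unless separately constrained → nullable.
- code: no NOT NULL constraint applies → nullable.
- budget: CHECK does not forbid NULL (a CHECK constraint passes when its expression is NULL) → nullable.
- level: CHECK does not forbid NULL (a CHECK constraint passes when its expression is NULL) → nullable.
- hire_date: DEFAULT only fills an omitted column; an explicit NULL is still allowed → nullable.
- floor: UNIQUE does not imply NOT NULL → nullable.
- rate: CHECK does not forbid NULL (a CHECK constraint passes when its expression is NULL) → nullable.
- title: UNIQUE does not imply NOT NULL → nullable.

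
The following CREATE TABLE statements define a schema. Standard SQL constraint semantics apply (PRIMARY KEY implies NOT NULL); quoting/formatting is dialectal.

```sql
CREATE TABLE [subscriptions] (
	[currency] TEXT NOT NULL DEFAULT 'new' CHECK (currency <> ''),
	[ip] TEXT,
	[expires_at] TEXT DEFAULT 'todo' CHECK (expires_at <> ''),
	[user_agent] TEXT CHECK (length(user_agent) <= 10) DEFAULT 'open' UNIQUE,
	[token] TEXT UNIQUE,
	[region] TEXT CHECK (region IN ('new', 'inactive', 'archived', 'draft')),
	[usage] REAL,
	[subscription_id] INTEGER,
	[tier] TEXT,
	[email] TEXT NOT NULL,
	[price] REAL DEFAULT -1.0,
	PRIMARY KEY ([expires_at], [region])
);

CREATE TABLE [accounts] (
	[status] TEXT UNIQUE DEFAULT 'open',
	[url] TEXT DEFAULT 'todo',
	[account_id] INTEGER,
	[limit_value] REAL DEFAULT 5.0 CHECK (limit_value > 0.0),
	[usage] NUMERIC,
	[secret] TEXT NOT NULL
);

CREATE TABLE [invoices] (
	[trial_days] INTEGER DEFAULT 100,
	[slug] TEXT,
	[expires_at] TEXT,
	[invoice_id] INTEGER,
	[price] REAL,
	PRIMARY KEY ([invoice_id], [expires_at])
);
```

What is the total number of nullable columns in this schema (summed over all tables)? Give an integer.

15

subscriptions: 7 nullable (ip, user_agent, token, usage, subscription_id, tier, price — PK (expires_at, region) and explicit NOT NULL columns excluded).
accounts: 5 nullable (status, url, account_id, limit_value, usage — PK none and explicit NOT NULL columns excluded).
invoices: 3 nullable (trial_days, slug, price — PK (invoice_id, expires_at) and explicit NOT NULL columns excluded).
Total: 7 + 5 + 3 = 15.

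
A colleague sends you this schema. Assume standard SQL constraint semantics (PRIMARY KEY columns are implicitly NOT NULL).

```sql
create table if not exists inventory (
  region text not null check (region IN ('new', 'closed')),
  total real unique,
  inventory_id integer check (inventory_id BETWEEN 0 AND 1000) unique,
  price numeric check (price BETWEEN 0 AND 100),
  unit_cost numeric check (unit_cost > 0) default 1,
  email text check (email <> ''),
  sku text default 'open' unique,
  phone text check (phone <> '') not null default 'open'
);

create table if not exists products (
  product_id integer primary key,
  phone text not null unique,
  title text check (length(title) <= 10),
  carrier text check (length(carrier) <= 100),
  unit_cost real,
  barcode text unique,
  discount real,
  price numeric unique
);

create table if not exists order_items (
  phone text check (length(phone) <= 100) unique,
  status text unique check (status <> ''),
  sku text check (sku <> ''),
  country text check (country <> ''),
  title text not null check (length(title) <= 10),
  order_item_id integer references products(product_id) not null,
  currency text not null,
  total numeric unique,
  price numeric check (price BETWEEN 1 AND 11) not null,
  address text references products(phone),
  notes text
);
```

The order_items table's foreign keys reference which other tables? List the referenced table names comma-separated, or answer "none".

products

- order_item_id REFERENCES products(product_id).
- address REFERENCES products(phone).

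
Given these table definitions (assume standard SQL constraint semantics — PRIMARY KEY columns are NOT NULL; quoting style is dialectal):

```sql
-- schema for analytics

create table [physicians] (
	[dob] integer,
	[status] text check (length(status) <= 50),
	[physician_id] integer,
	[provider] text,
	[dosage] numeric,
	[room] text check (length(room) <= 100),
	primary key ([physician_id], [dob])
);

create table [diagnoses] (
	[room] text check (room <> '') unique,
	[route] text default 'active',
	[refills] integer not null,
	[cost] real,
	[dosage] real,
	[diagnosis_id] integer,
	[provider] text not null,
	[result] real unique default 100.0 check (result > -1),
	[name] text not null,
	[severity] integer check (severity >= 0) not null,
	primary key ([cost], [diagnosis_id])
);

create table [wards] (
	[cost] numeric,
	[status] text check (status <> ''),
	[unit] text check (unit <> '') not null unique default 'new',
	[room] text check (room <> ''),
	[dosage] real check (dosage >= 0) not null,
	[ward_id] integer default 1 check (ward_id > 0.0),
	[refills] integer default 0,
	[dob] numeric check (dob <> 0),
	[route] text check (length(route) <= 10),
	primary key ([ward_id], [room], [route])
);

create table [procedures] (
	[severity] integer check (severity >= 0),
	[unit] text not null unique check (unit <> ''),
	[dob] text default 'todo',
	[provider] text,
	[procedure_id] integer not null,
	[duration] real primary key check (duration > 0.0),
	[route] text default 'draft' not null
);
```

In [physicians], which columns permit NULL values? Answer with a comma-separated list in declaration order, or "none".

status, provider, dosage, room

- dob: part of the PRIMARY KEY, which implies NOT NULL → not nullable.
- status: CHECK does not forbid NULL (a CHECK constraint passes when its expression is NULL) → nullable.
- physician_id: part of the PRIMARY KEY, which implies NOT NULL → not nullable.
- provider: no NOT NULL constraint applies → nullable.
- dosage: no NOT NULL constraint applies → nullable.
- room: CHECK does not forbid NULL (a CHECK constraint passes when its expression is NULL) → nullable.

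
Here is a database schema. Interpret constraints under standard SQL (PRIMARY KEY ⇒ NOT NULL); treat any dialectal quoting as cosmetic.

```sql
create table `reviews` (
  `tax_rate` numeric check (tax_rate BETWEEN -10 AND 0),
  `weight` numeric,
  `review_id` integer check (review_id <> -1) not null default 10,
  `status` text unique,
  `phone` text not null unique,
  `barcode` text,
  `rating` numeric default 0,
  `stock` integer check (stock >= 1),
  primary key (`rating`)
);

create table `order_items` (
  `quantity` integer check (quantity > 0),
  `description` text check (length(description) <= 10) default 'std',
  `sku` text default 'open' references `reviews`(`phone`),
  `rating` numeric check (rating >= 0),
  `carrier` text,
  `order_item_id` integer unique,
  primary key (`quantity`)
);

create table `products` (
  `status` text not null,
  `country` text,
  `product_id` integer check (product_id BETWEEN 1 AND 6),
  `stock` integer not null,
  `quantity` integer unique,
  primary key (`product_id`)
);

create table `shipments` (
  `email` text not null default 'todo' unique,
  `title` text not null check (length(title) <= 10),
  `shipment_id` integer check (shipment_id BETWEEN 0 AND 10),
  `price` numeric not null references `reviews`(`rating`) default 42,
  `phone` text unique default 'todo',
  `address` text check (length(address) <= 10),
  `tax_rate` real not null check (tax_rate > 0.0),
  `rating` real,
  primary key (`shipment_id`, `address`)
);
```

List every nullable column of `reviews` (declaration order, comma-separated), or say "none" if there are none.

- tax_rate: CHECK does not forbid NULL (a CHECK constraint passes when its expression is NULL) → nullable.
- weight: no NOT NULL constraint applies → nullable.
- review_id: declared NOT NULL → not nullable.
- status: UNIQUE does not imply NOT NULL → nullable.
- phone: declared NOT NULL → not nullable.
- barcode: no NOT NULL constraint applies → nullable.
- rating: part of the PRIMARY KEY, which implies NOT NULL → not nullable.
- stock: CHECK does not forbid NULL (a CHECK constraint passes when its expression is NULL) → nullable.

tax_rate, weight, status, barcode, stock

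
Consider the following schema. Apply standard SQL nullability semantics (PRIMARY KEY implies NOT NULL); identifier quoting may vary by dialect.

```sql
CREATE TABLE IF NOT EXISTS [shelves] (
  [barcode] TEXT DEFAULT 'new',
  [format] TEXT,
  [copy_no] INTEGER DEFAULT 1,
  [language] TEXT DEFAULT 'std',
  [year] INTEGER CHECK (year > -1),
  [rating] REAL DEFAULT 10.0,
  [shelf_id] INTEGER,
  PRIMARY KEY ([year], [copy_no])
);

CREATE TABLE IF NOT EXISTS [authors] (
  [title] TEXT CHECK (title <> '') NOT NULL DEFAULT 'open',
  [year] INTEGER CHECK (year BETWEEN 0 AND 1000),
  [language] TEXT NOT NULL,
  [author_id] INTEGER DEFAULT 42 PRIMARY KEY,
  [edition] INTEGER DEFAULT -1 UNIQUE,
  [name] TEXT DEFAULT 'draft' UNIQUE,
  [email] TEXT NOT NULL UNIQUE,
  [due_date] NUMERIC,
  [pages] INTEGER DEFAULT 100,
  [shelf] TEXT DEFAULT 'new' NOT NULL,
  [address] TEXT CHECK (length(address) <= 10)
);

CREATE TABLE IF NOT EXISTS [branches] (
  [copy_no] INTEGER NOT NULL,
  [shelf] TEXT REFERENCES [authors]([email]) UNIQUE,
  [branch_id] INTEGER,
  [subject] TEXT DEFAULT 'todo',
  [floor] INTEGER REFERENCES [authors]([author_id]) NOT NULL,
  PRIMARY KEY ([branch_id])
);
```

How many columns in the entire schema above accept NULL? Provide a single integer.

13

shelves: 5 nullable (barcode, format, language, rating, shelf_id — PK (year, copy_no) and explicit NOT NULL columns excluded).
authors: 6 nullable (year, edition, name, due_date, pages, address — PK (author_id) and explicit NOT NULL columns excluded).
branches: 2 nullable (shelf, subject — PK (branch_id) and explicit NOT NULL columns excluded).
Total: 5 + 6 + 2 = 13.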